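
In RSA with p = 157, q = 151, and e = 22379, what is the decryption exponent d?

2819

φ(n) = (p−1)(q−1) = 156·150 = 23400.
Need d with 22379·d ≡ 1 (mod 23400). Apply the extended Euclidean algorithm:
23400 = 1*22379 + 1021
22379 = 21*1021 + 938
1021 = 1*938 + 83
938 = 11*83 + 25
83 = 3*25 + 8
25 = 3*8 + 1
8 = 8*1 + 0
Back-substitute:
1 = 25 − 3·8
1 = −3·83 + 10·25
1 = 10·938 − 113·83
1 = −113·1021 + 123·938
1 = 123·22379 − 2696·1021
1 = −2696·23400 + 2819·22379
So 22379·2819 ≡ 1 (mod 23400), hence d = 2819.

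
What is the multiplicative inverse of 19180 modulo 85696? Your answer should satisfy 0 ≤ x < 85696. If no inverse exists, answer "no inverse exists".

no inverse exists

Compute gcd(19180, 85696):
85696 = 4×19180 + 8976
19180 = 2×8976 + 1228
8976 = 7×1228 + 380
1228 = 3×380 + 88
380 = 4×88 + 28
88 = 3×28 + 4
28 = 7×4 + 0
gcd(19180, 85696) = 4 ≠ 1, so 19180 has no multiplicative inverse modulo 85696.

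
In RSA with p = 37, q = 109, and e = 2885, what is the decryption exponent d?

2477

φ(n) = (p−1)(q−1) = 36·108 = 3888.
Need d with 2885·d ≡ 1 (mod 3888). Apply the extended Euclidean algorithm:
3888 = 1×2885 + 1003
2885 = 2×1003 + 879
1003 = 1×879 + 124
879 = 7×124 + 11
124 = 11×11 + 3
11 = 3×3 + 2
3 = 1×2 + 1
2 = 2×1 + 0
Back-substitute:
1 = 3 − 2
1 = −11 + 4·3
1 = 4·124 − 45·11
1 = −45·879 + 319·124
1 = 319·1003 − 364·879
1 = −364·2885 + 1047·1003
1 = 1047·3888 − 1411·2885
So 2885·(-1411) ≡ 1 (mod 3888), hence d ≡ -1411 ≡ 2477 (mod 3888).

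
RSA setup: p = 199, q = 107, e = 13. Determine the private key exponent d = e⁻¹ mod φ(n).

3229

φ(n) = (p−1)(q−1) = 198·106 = 20988.
Need d with 13·d ≡ 1 (mod 20988). Apply the extended Euclidean algorithm:
20988 = 1614·13 + 6
13 = 2·6 + 1
6 = 6·1 + 0
Back-substitute:
1 = 13 − 2·6
1 = −2·20988 + 3229·13
So 13·3229 ≡ 1 (mod 20988), hence d = 3229.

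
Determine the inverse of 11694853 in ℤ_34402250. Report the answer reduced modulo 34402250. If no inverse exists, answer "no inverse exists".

3810517

gcd(34402250, 11694853) by repeated division:
34402250 = 2*11694853 + 11012544
11694853 = 1*11012544 + 682309
11012544 = 16*682309 + 95600
682309 = 7*95600 + 13109
95600 = 7*13109 + 3837
13109 = 3*3837 + 1598
3837 = 2*1598 + 641
1598 = 2*641 + 316
641 = 2*316 + 9
316 = 35*9 + 1
9 = 9*1 + 0
Since gcd(11694853, 34402250) = 1, back-substitute to write 1 as a combination:
1 = 316 − 35·9
1 = −35·641 + 71·316
1 = 71·1598 − 177·641
1 = −177·3837 + 425·1598
1 = 425·13109 − 1452·3837
1 = −1452·95600 + 10589·13109
1 = 10589·682309 − 75575·95600
1 = −75575·11012544 + 1219789·682309
1 = 1219789·11694853 − 1295364·11012544
1 = −1295364·34402250 + 3810517·11694853
So 11694853·3810517 ≡ 1 (mod 34402250).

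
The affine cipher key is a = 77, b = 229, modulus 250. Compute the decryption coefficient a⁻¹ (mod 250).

Run Euclid on (250, 77):
250 = 3×77 + 19
77 = 4×19 + 1
19 = 19×1 + 0
gcd = 1, so the inverse exists. Back-substitute:
1 = 77 − 4·19
1 = −4·250 + 13·77
So 77·13 ≡ 1 (mod 250).

13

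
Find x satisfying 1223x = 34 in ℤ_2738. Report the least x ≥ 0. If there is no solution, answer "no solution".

2644

First find gcd(1223, 2738):
2738 = 2×1223 + 292
1223 = 4×292 + 55
292 = 5×55 + 17
55 = 3×17 + 4
17 = 4×4 + 1
4 = 4×1 + 0
gcd = 1, so a unique solution mod 2738 exists.
Back-substitute for the Bézout coefficients:
1 = 17 − 4·4
1 = −4·55 + 13·17
1 = 13·292 − 69·55
1 = −69·1223 + 289·292
1 = 289·2738 − 647·1223
So 1223·(-647) ≡ 1 (mod 2738), giving 1223⁻¹ ≡ 2091.
x ≡ 1223⁻¹·34 ≡ 2091·34 ≡ 2644 (mod 2738).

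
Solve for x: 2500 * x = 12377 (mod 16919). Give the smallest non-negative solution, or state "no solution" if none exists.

First find gcd(2500, 16919):
16919 = 6*2500 + 1919
2500 = 1*1919 + 581
1919 = 3*581 + 176
581 = 3*176 + 53
176 = 3*53 + 17
53 = 3*17 + 2
17 = 8*2 + 1
2 = 2*1 + 0
gcd = 1, so a unique solution mod 16919 exists.
Back-substitute for the Bézout coefficients:
1 = 17 − 8·2
1 = −8·53 + 25·17
1 = 25·176 − 83·53
1 = −83·581 + 274·176
1 = 274·1919 − 905·581
1 = −905·2500 + 1179·1919
1 = 1179·16919 − 7979·2500
So 2500·(-7979) ≡ 1 (mod 16919), giving 2500⁻¹ ≡ 8940.
x ≡ 2500⁻¹·12377 ≡ 8940·12377 ≡ 120 (mod 16919).

120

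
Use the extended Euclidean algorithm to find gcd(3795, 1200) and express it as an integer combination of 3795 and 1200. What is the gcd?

Apply Euclid's algorithm to 3795 and 1200:
3795 = 3*1200 + 195
1200 = 6*195 + 30
195 = 6*30 + 15
30 = 2*15 + 0
gcd(3795, 1200) = 15.
Express as a combination:
15 = 195 − 6·30
15 = −6·1200 + 37·195
15 = 37·3795 − 117·1200
So 15 = (37)·3795 + (-117)·1200.

15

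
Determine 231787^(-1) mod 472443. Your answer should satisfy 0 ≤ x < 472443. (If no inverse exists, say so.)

30097

gcd(472443, 231787) by repeated division:
472443 = 2*231787 + 8869
231787 = 26*8869 + 1193
8869 = 7*1193 + 518
1193 = 2*518 + 157
518 = 3*157 + 47
157 = 3*47 + 16
47 = 2*16 + 15
16 = 1*15 + 1
15 = 15*1 + 0
Since gcd(231787, 472443) = 1, back-substitute to write 1 as a combination:
1 = 16 − 15
1 = −47 + 3·16
1 = 3·157 − 10·47
1 = −10·518 + 33·157
1 = 33·1193 − 76·518
1 = −76·8869 + 565·1193
1 = 565·231787 − 14766·8869
1 = −14766·472443 + 30097·231787
So 231787·30097 ≡ 1 (mod 472443).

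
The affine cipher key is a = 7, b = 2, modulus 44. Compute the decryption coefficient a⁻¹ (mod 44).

19

Apply the Euclidean algorithm to 44 and 7:
44 = 6×7 + 2
7 = 3×2 + 1
2 = 2×1 + 0
The gcd is 1. Working backward:
1 = 7 − 3·2
1 = −3·44 + 19·7
So 7·19 ≡ 1 (mod 44).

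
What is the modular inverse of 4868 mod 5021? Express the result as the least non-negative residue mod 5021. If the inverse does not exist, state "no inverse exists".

Extended Euclidean algorithm:
5021 = 1·4868 + 153
4868 = 31·153 + 125
153 = 1·125 + 28
125 = 4·28 + 13
28 = 2·13 + 2
13 = 6·2 + 1
2 = 2·1 + 0
Since gcd(4868, 5021) = 1, back-substitute to write 1 as a combination:
1 = 13 − 6·2
1 = −6·28 + 13·13
1 = 13·125 − 58·28
1 = −58·153 + 71·125
1 = 71·4868 − 2259·153
1 = −2259·5021 + 2330·4868
So 4868·2330 ≡ 1 (mod 5021).

2330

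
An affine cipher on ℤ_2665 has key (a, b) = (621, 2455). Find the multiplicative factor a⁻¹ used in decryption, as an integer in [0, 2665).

Apply the Euclidean algorithm to 2665 and 621:
2665 = 4×621 + 181
621 = 3×181 + 78
181 = 2×78 + 25
78 = 3×25 + 3
25 = 8×3 + 1
3 = 3×1 + 0
The gcd is 1. Working backward:
1 = 25 − 8·3
1 = −8·78 + 25·25
1 = 25·181 − 58·78
1 = −58·621 + 199·181
1 = 199·2665 − 854·621
So 621·(-854) ≡ 1 (mod 2665), and -854 ≡ 1811 (mod 2665).

1811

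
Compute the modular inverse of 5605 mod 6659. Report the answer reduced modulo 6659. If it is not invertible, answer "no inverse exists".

815

Run Euclid on (6659, 5605):
6659 = 1*5605 + 1054
5605 = 5*1054 + 335
1054 = 3*335 + 49
335 = 6*49 + 41
49 = 1*41 + 8
41 = 5*8 + 1
8 = 8*1 + 0
gcd = 1, so the inverse exists. Back-substitute:
1 = 41 − 5·8
1 = −5·49 + 6·41
1 = 6·335 − 41·49
1 = −41·1054 + 129·335
1 = 129·5605 − 686·1054
1 = −686·6659 + 815·5605
So 5605·815 ≡ 1 (mod 6659).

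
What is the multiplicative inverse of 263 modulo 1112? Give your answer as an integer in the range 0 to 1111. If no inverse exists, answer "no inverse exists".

871

Run Euclid on (1112, 263):
1112 = 4×263 + 60
263 = 4×60 + 23
60 = 2×23 + 14
23 = 1×14 + 9
14 = 1×9 + 5
9 = 1×5 + 4
5 = 1×4 + 1
4 = 4×1 + 0
The gcd is 1. Working backward:
1 = 5 − 4
1 = −9 + 2·5
1 = 2·14 − 3·9
1 = −3·23 + 5·14
1 = 5·60 − 13·23
1 = −13·263 + 57·60
1 = 57·1112 − 241·263
So 263·(-241) ≡ 1 (mod 1112), and -241 ≡ 871 (mod 1112).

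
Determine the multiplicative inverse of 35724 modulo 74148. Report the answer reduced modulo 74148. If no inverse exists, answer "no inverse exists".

Euclidean algorithm on 74148, 35724:
74148 = 2·35724 + 2700
35724 = 13·2700 + 624
2700 = 4·624 + 204
624 = 3·204 + 12
204 = 17·12 + 0
gcd(35724, 74148) = 12 ≠ 1, so 35724 has no multiplicative inverse modulo 74148.

no inverse exists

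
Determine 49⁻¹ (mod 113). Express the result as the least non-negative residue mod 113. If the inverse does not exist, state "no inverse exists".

30

gcd(113, 49) by repeated division:
113 = 2·49 + 15
49 = 3·15 + 4
15 = 3·4 + 3
4 = 1·3 + 1
3 = 3·1 + 0
gcd = 1, so the inverse exists. Back-substitute:
1 = 4 − 3
1 = −15 + 4·4
1 = 4·49 − 13·15
1 = −13·113 + 30·49
So 49·30 ≡ 1 (mod 113).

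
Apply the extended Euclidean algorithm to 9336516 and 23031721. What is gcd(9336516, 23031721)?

1

Repeated division:
23031721 = 2*9336516 + 4358689
9336516 = 2*4358689 + 619138
4358689 = 7*619138 + 24723
619138 = 25*24723 + 1063
24723 = 23*1063 + 274
1063 = 3*274 + 241
274 = 1*241 + 33
241 = 7*33 + 10
33 = 3*10 + 3
10 = 3*3 + 1
3 = 3*1 + 0
gcd(9336516, 23031721) = 1.
Express as a combination:
1 = 10 − 3·3
1 = −3·33 + 10·10
1 = 10·241 − 73·33
1 = −73·274 + 83·241
1 = 83·1063 − 322·274
1 = −322·24723 + 7489·1063
1 = 7489·619138 − 187547·24723
1 = −187547·4358689 + 1320318·619138
1 = 1320318·9336516 − 2828183·4358689
1 = −2828183·23031721 + 6976684·9336516
So 1 = (-2828183)·23031721 + (6976684)·9336516.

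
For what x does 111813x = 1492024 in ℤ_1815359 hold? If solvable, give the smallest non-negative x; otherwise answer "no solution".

gcd(111813, 1815359):
1815359 = 16·111813 + 26351
111813 = 4·26351 + 6409
26351 = 4·6409 + 715
6409 = 8·715 + 689
715 = 1·689 + 26
689 = 26·26 + 13
26 = 2·13 + 0
gcd = 13, but 13 ∤ 1492024, so the congruence has no solution.

no solution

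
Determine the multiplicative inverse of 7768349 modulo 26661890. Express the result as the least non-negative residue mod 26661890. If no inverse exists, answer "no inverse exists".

Apply the Euclidean algorithm to 26661890 and 7768349:
26661890 = 3×7768349 + 3356843
7768349 = 2×3356843 + 1054663
3356843 = 3×1054663 + 192854
1054663 = 5×192854 + 90393
192854 = 2×90393 + 12068
90393 = 7×12068 + 5917
12068 = 2×5917 + 234
5917 = 25×234 + 67
234 = 3×67 + 33
67 = 2×33 + 1
33 = 33×1 + 0
The gcd is 1. Working backward:
1 = 67 − 2·33
1 = −2·234 + 7·67
1 = 7·5917 − 177·234
1 = −177·12068 + 361·5917
1 = 361·90393 − 2704·12068
1 = −2704·192854 + 5769·90393
1 = 5769·1054663 − 31549·192854
1 = −31549·3356843 + 100416·1054663
1 = 100416·7768349 − 232381·3356843
1 = −232381·26661890 + 797559·7768349
So 7768349·797559 ≡ 1 (mod 26661890).

797559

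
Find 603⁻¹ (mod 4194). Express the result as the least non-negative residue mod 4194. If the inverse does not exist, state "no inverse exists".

no inverse exists

Euclidean algorithm on 4194, 603:
4194 = 6*603 + 576
603 = 1*576 + 27
576 = 21*27 + 9
27 = 3*9 + 0
gcd(603, 4194) = 9 ≠ 1, so 603 has no multiplicative inverse modulo 4194.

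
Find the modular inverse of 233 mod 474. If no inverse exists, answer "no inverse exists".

59

Apply the Euclidean algorithm to 474 and 233:
474 = 2×233 + 8
233 = 29×8 + 1
8 = 8×1 + 0
Since gcd(233, 474) = 1, back-substitute to write 1 as a combination:
1 = 233 − 29·8
1 = −29·474 + 59·233
So 233·59 ≡ 1 (mod 474).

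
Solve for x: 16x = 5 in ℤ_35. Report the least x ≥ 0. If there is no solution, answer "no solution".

First find gcd(16, 35):
35 = 2*16 + 3
16 = 5*3 + 1
3 = 3*1 + 0
gcd = 1, so a unique solution mod 35 exists.
Back-substitute for the Bézout coefficients:
1 = 16 − 5·3
1 = −5·35 + 11·16
So 16·(11) ≡ 1 (mod 35), giving 16⁻¹ ≡ 11.
x ≡ 16⁻¹·5 ≡ 11·5 ≡ 20 (mod 35).

20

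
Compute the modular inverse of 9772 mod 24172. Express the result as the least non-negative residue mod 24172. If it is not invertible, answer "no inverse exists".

no inverse exists

Euclidean algorithm on 24172, 9772:
24172 = 2*9772 + 4628
9772 = 2*4628 + 516
4628 = 8*516 + 500
516 = 1*500 + 16
500 = 31*16 + 4
16 = 4*4 + 0
gcd(9772, 24172) = 4 ≠ 1, so 9772 has no multiplicative inverse modulo 24172.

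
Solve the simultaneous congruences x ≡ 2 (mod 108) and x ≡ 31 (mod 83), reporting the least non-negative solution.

4430

Write x = 2 + 108·k. Then 108·k ≡ 31 − 2 ≡ 29 (mod 83).
Need 108⁻¹ mod 83. Extended Euclid on (83, 25):
83 = 3·25 + 8
25 = 3·8 + 1
8 = 8·1 + 0
Back-substitute:
1 = 25 − 3·8
1 = −3·83 + 10·25
108⁻¹ ≡ 10 (mod 83), so k ≡ 10·29 ≡ 41 (mod 83).
x = 2 + 108·41 = 4430.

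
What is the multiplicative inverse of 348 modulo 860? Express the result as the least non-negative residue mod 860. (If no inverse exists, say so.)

Euclidean algorithm on 860, 348:
860 = 2*348 + 164
348 = 2*164 + 20
164 = 8*20 + 4
20 = 5*4 + 0
The gcd is 4, not 1, hence no inverse exists.

no inverse exists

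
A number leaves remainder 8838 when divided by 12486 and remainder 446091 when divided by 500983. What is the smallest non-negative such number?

4192170852

Write x = 8838 + 12486·k. Then 12486·k ≡ 446091 − 8838 ≡ 437253 (mod 500983).
Need 12486⁻¹ mod 500983. Extended Euclid on (500983, 12486):
500983 = 40*12486 + 1543
12486 = 8*1543 + 142
1543 = 10*142 + 123
142 = 1*123 + 19
123 = 6*19 + 9
19 = 2*9 + 1
9 = 9*1 + 0
Back-substitute:
1 = 19 − 2·9
1 = −2·123 + 13·19
1 = 13·142 − 15·123
1 = −15·1543 + 163·142
1 = 163·12486 − 1319·1543
1 = −1319·500983 + 52923·12486
12486⁻¹ ≡ 52923 (mod 500983), so k ≡ 52923·437253 ≡ 335749 (mod 500983).
x = 8838 + 12486·335749 = 4192170852.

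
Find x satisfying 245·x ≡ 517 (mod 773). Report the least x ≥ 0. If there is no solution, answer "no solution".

First find gcd(245, 773):
773 = 3×245 + 38
245 = 6×38 + 17
38 = 2×17 + 4
17 = 4×4 + 1
4 = 4×1 + 0
gcd = 1, so a unique solution mod 773 exists.
Back-substitute for the Bézout coefficients:
1 = 17 − 4·4
1 = −4·38 + 9·17
1 = 9·245 − 58·38
1 = −58·773 + 183·245
So 245·(183) ≡ 1 (mod 773), giving 245⁻¹ ≡ 183.
x ≡ 245⁻¹·517 ≡ 183·517 ≡ 305 (mod 773).

305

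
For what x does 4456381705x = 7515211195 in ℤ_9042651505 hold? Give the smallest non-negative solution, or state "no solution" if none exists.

First find gcd(4456381705, 9042651505):
9042651505 = 2·4456381705 + 129888095
4456381705 = 34·129888095 + 40186475
129888095 = 3·40186475 + 9328670
40186475 = 4·9328670 + 2871795
9328670 = 3·2871795 + 713285
2871795 = 4·713285 + 18655
713285 = 38·18655 + 4395
18655 = 4·4395 + 1075
4395 = 4·1075 + 95
1075 = 11·95 + 30
95 = 3·30 + 5
30 = 6·5 + 0
gcd = 5 and 5 | 7515211195, so solutions exist. Divide through by 5: 891276341x ≡ 1503042239 (mod 1808530301).
Now find 891276341⁻¹ mod 1808530301:
1808530301 = 2*891276341 + 25977619
891276341 = 34*25977619 + 8037295
25977619 = 3*8037295 + 1865734
8037295 = 4*1865734 + 574359
1865734 = 3*574359 + 142657
574359 = 4*142657 + 3731
142657 = 38*3731 + 879
3731 = 4*879 + 215
879 = 4*215 + 19
215 = 11*19 + 6
19 = 3*6 + 1
6 = 6*1 + 0
Back-substitute:
1 = 19 − 3·6
1 = −3·215 + 34·19
1 = 34·879 − 139·215
1 = −139·3731 + 590·879
1 = 590·142657 − 22559·3731
1 = −22559·574359 + 90826·142657
1 = 90826·1865734 − 295037·574359
1 = −295037·8037295 + 1270974·1865734
1 = 1270974·25977619 − 4107959·8037295
1 = −4107959·891276341 + 140941580·25977619
1 = 140941580·1808530301 − 285991119·891276341
So 891276341·(-285991119) ≡ 1 (mod 1808530301), i.e. 891276341⁻¹ ≡ 1522539182.
Then x ≡ 1522539182·1503042239 ≡ 269268362 (mod 1808530301); the smallest non-negative solution is x = 269268362.

269268362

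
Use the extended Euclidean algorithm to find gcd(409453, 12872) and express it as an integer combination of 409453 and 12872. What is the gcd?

Repeated division:
409453 = 31*12872 + 10421
12872 = 1*10421 + 2451
10421 = 4*2451 + 617
2451 = 3*617 + 600
617 = 1*600 + 17
600 = 35*17 + 5
17 = 3*5 + 2
5 = 2*2 + 1
2 = 2*1 + 0
gcd(409453, 12872) = 1.
Express as a combination:
1 = 5 − 2·2
1 = −2·17 + 7·5
1 = 7·600 − 247·17
1 = −247·617 + 254·600
1 = 254·2451 − 1009·617
1 = −1009·10421 + 4290·2451
1 = 4290·12872 − 5299·10421
1 = −5299·409453 + 168559·12872
So 1 = (-5299)·409453 + (168559)·12872.

1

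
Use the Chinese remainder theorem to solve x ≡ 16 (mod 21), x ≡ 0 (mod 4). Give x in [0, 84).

16

Write x = 16 + 21·k. Then 21·k ≡ 0 − 16 ≡ 0 (mod 4).
Need 21⁻¹ mod 4. Extended Euclid on (4, 1):
4 = 4*1 + 0
21⁻¹ ≡ 1 (mod 4), so k ≡ 1·0 ≡ 0 (mod 4).
x = 16 + 21·0 = 16.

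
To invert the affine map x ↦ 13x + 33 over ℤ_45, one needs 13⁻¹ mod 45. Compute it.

gcd(45, 13) by repeated division:
45 = 3·13 + 6
13 = 2·6 + 1
6 = 6·1 + 0
gcd = 1, so the inverse exists. Back-substitute:
1 = 13 − 2·6
1 = −2·45 + 7·13
So 13·7 ≡ 1 (mod 45).

7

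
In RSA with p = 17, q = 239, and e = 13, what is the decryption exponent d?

293

φ(n) = (p−1)(q−1) = 16·238 = 3808.
Need d with 13·d ≡ 1 (mod 3808). Apply the extended Euclidean algorithm:
3808 = 292*13 + 12
13 = 1*12 + 1
12 = 12*1 + 0
Back-substitute:
1 = 13 − 12
1 = −3808 + 293·13
So 13·293 ≡ 1 (mod 3808), hence d = 293.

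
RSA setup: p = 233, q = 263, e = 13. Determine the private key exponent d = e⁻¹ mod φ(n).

φ(n) = (p−1)(q−1) = 232·262 = 60784.
Need d with 13·d ≡ 1 (mod 60784). Apply the extended Euclidean algorithm:
60784 = 4675×13 + 9
13 = 1×9 + 4
9 = 2×4 + 1
4 = 4×1 + 0
Back-substitute:
1 = 9 − 2·4
1 = −2·13 + 3·9
1 = 3·60784 − 14027·13
So 13·(-14027) ≡ 1 (mod 60784), hence d ≡ -14027 ≡ 46757 (mod 60784).

46757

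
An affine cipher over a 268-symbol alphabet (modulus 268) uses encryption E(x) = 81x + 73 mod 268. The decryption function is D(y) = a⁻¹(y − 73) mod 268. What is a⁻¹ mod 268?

225

Run Euclid on (268, 81):
268 = 3*81 + 25
81 = 3*25 + 6
25 = 4*6 + 1
6 = 6*1 + 0
Since gcd(81, 268) = 1, back-substitute to write 1 as a combination:
1 = 25 − 4·6
1 = −4·81 + 13·25
1 = 13·268 − 43·81
So 81·(-43) ≡ 1 (mod 268), and -43 ≡ 225 (mod 268).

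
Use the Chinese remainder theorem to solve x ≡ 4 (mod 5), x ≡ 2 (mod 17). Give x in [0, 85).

19

Write x = 4 + 5·k. Then 5·k ≡ 2 − 4 ≡ 15 (mod 17).
Need 5⁻¹ mod 17. Extended Euclid on (17, 5):
17 = 3×5 + 2
5 = 2×2 + 1
2 = 2×1 + 0
Back-substitute:
1 = 5 − 2·2
1 = −2·17 + 7·5
5⁻¹ ≡ 7 (mod 17), so k ≡ 7·15 ≡ 3 (mod 17).
x = 4 + 5·3 = 19.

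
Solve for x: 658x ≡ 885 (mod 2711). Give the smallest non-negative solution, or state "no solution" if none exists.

1019

First find gcd(658, 2711):
2711 = 4·658 + 79
658 = 8·79 + 26
79 = 3·26 + 1
26 = 26·1 + 0
gcd = 1, so a unique solution mod 2711 exists.
Back-substitute for the Bézout coefficients:
1 = 79 − 3·26
1 = −3·658 + 25·79
1 = 25·2711 − 103·658
So 658·(-103) ≡ 1 (mod 2711), giving 658⁻¹ ≡ 2608.
x ≡ 658⁻¹·885 ≡ 2608·885 ≡ 1019 (mod 2711).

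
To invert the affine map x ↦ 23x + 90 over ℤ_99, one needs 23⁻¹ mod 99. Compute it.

Extended Euclidean algorithm:
99 = 4×23 + 7
23 = 3×7 + 2
7 = 3×2 + 1
2 = 2×1 + 0
gcd = 1, so the inverse exists. Back-substitute:
1 = 7 − 3·2
1 = −3·23 + 10·7
1 = 10·99 − 43·23
Thus 23·(-43) ≡ 1 (mod 99); reducing, -43 mod 99 = 56.

56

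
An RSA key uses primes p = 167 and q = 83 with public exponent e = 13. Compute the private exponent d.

φ(n) = (p−1)(q−1) = 166·82 = 13612.
Need d with 13·d ≡ 1 (mod 13612). Apply the extended Euclidean algorithm:
13612 = 1047·13 + 1
13 = 13·1 + 0
Back-substitute:
1 = 13612 − 1047·13
So 13·(-1047) ≡ 1 (mod 13612), hence d ≡ -1047 ≡ 12565 (mod 13612).

12565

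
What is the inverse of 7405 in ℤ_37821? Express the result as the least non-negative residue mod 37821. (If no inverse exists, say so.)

Extended Euclidean algorithm:
37821 = 5×7405 + 796
7405 = 9×796 + 241
796 = 3×241 + 73
241 = 3×73 + 22
73 = 3×22 + 7
22 = 3×7 + 1
7 = 7×1 + 0
gcd = 1, so the inverse exists. Back-substitute:
1 = 22 − 3·7
1 = −3·73 + 10·22
1 = 10·241 − 33·73
1 = −33·796 + 109·241
1 = 109·7405 − 1014·796
1 = −1014·37821 + 5179·7405
So 7405·5179 ≡ 1 (mod 37821).

5179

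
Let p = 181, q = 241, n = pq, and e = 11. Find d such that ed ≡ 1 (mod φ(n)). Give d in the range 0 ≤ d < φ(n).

27491

φ(n) = (p−1)(q−1) = 180·240 = 43200.
Need d with 11·d ≡ 1 (mod 43200). Apply the extended Euclidean algorithm:
43200 = 3927×11 + 3
11 = 3×3 + 2
3 = 1×2 + 1
2 = 2×1 + 0
Back-substitute:
1 = 3 − 2
1 = −11 + 4·3
1 = 4·43200 − 15709·11
So 11·(-15709) ≡ 1 (mod 43200), hence d ≡ -15709 ≡ 27491 (mod 43200).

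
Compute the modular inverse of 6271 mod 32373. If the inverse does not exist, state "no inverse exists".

Apply the Euclidean algorithm to 32373 and 6271:
32373 = 5*6271 + 1018
6271 = 6*1018 + 163
1018 = 6*163 + 40
163 = 4*40 + 3
40 = 13*3 + 1
3 = 3*1 + 0
Since gcd(6271, 32373) = 1, back-substitute to write 1 as a combination:
1 = 40 − 13·3
1 = −13·163 + 53·40
1 = 53·1018 − 331·163
1 = −331·6271 + 2039·1018
1 = 2039·32373 − 10526·6271
Hence 6271⁻¹ ≡ -10526 ≡ 21847 (mod 32373).

21847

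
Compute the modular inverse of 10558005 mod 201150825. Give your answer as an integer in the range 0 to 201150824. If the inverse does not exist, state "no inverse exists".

no inverse exists

Euclidean algorithm on 201150825, 10558005:
201150825 = 19*10558005 + 548730
10558005 = 19*548730 + 132135
548730 = 4*132135 + 20190
132135 = 6*20190 + 10995
20190 = 1*10995 + 9195
10995 = 1*9195 + 1800
9195 = 5*1800 + 195
1800 = 9*195 + 45
195 = 4*45 + 15
45 = 3*15 + 0
Since gcd = 15 > 1, 10558005 is not a unit mod 201150825.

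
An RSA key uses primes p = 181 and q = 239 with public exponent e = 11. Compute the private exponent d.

φ(n) = (p−1)(q−1) = 180·238 = 42840.
Need d with 11·d ≡ 1 (mod 42840). Apply the extended Euclidean algorithm:
42840 = 3894×11 + 6
11 = 1×6 + 5
6 = 1×5 + 1
5 = 5×1 + 0
Back-substitute:
1 = 6 − 5
1 = −11 + 2·6
1 = 2·42840 − 7789·11
So 11·(-7789) ≡ 1 (mod 42840), hence d ≡ -7789 ≡ 35051 (mod 42840).

35051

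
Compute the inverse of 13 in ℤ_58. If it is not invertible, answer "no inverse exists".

Apply the Euclidean algorithm to 58 and 13:
58 = 4·13 + 6
13 = 2·6 + 1
6 = 6·1 + 0
Since gcd(13, 58) = 1, back-substitute to write 1 as a combination:
1 = 13 − 2·6
1 = −2·58 + 9·13
So 13·9 ≡ 1 (mod 58).

9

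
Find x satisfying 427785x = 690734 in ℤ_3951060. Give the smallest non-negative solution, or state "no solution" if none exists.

no solution

gcd(427785, 3951060):
3951060 = 9·427785 + 100995
427785 = 4·100995 + 23805
100995 = 4·23805 + 5775
23805 = 4·5775 + 705
5775 = 8·705 + 135
705 = 5·135 + 30
135 = 4·30 + 15
30 = 2·15 + 0
gcd = 15, but 15 ∤ 690734, so the congruence has no solution.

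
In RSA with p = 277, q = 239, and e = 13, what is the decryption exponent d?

5053

φ(n) = (p−1)(q−1) = 276·238 = 65688.
Need d with 13·d ≡ 1 (mod 65688). Apply the extended Euclidean algorithm:
65688 = 5052*13 + 12
13 = 1*12 + 1
12 = 12*1 + 0
Back-substitute:
1 = 13 − 12
1 = −65688 + 5053·13
So 13·5053 ≡ 1 (mod 65688), hence d = 5053.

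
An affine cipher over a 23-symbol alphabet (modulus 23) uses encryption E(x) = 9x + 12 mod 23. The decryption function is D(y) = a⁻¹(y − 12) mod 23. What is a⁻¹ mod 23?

gcd(23, 9) by repeated division:
23 = 2×9 + 5
9 = 1×5 + 4
5 = 1×4 + 1
4 = 4×1 + 0
gcd = 1, so the inverse exists. Back-substitute:
1 = 5 − 4
1 = −9 + 2·5
1 = 2·23 − 5·9
So 9·(-5) ≡ 1 (mod 23), and -5 ≡ 18 (mod 23).

18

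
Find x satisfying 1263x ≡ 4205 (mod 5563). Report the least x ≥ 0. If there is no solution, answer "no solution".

2373

First find gcd(1263, 5563):
5563 = 4×1263 + 511
1263 = 2×511 + 241
511 = 2×241 + 29
241 = 8×29 + 9
29 = 3×9 + 2
9 = 4×2 + 1
2 = 2×1 + 0
gcd = 1, so a unique solution mod 5563 exists.
Back-substitute for the Bézout coefficients:
1 = 9 − 4·2
1 = −4·29 + 13·9
1 = 13·241 − 108·29
1 = −108·511 + 229·241
1 = 229·1263 − 566·511
1 = −566·5563 + 2493·1263
So 1263·(2493) ≡ 1 (mod 5563), giving 1263⁻¹ ≡ 2493.
x ≡ 1263⁻¹·4205 ≡ 2493·4205 ≡ 2373 (mod 5563).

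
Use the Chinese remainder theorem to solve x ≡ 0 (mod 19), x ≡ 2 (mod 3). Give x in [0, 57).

Write x = 0 + 19·k. Then 19·k ≡ 2 − 0 ≡ 2 (mod 3).
Need 19⁻¹ mod 3. Extended Euclid on (3, 1):
3 = 3*1 + 0
19⁻¹ ≡ 1 (mod 3), so k ≡ 1·2 ≡ 2 (mod 3).
x = 0 + 19·2 = 38.

38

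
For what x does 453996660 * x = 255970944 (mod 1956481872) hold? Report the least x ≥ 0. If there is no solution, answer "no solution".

First find gcd(453996660, 1956481872):
1956481872 = 4×453996660 + 140495232
453996660 = 3×140495232 + 32510964
140495232 = 4×32510964 + 10451376
32510964 = 3×10451376 + 1156836
10451376 = 9×1156836 + 39852
1156836 = 29×39852 + 1128
39852 = 35×1128 + 372
1128 = 3×372 + 12
372 = 31×12 + 0
gcd = 12 and 12 | 255970944, so solutions exist. Divide through by 12: 37833055x ≡ 21330912 (mod 163040156).
Now find 37833055⁻¹ mod 163040156:
163040156 = 4×37833055 + 11707936
37833055 = 3×11707936 + 2709247
11707936 = 4×2709247 + 870948
2709247 = 3×870948 + 96403
870948 = 9×96403 + 3321
96403 = 29×3321 + 94
3321 = 35×94 + 31
94 = 3×31 + 1
31 = 31×1 + 0
Back-substitute:
1 = 94 − 3·31
1 = −3·3321 + 106·94
1 = 106·96403 − 3077·3321
1 = −3077·870948 + 27799·96403
1 = 27799·2709247 − 86474·870948
1 = −86474·11707936 + 373695·2709247
1 = 373695·37833055 − 1207559·11707936
1 = −1207559·163040156 + 5203931·37833055
So 37833055⁻¹ ≡ 5203931 (mod 163040156).
Then x ≡ 5203931·21330912 ≡ 8323720 (mod 163040156); the smallest non-negative solution is x = 8323720.

8323720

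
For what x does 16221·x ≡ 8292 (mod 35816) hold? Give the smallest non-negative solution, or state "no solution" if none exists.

908

First find gcd(16221, 35816):
35816 = 2×16221 + 3374
16221 = 4×3374 + 2725
3374 = 1×2725 + 649
2725 = 4×649 + 129
649 = 5×129 + 4
129 = 32×4 + 1
4 = 4×1 + 0
gcd = 1, so a unique solution mod 35816 exists.
Back-substitute for the Bézout coefficients:
1 = 129 − 32·4
1 = −32·649 + 161·129
1 = 161·2725 − 676·649
1 = −676·3374 + 837·2725
1 = 837·16221 − 4024·3374
1 = −4024·35816 + 8885·16221
So 16221·(8885) ≡ 1 (mod 35816), giving 16221⁻¹ ≡ 8885.
x ≡ 16221⁻¹·8292 ≡ 8885·8292 ≡ 908 (mod 35816).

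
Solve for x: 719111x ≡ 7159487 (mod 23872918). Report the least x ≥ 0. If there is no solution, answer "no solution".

6863261

First find gcd(719111, 23872918):
23872918 = 33·719111 + 142255
719111 = 5·142255 + 7836
142255 = 18·7836 + 1207
7836 = 6·1207 + 594
1207 = 2·594 + 19
594 = 31·19 + 5
19 = 3·5 + 4
5 = 1·4 + 1
4 = 4·1 + 0
gcd = 1, so a unique solution mod 23872918 exists.
Back-substitute for the Bézout coefficients:
1 = 5 − 4
1 = −19 + 4·5
1 = 4·594 − 125·19
1 = −125·1207 + 254·594
1 = 254·7836 − 1649·1207
1 = −1649·142255 + 29936·7836
1 = 29936·719111 − 151329·142255
1 = −151329·23872918 + 5023793·719111
So 719111·(5023793) ≡ 1 (mod 23872918), giving 719111⁻¹ ≡ 5023793.
x ≡ 719111⁻¹·7159487 ≡ 5023793·7159487 ≡ 6863261 (mod 23872918).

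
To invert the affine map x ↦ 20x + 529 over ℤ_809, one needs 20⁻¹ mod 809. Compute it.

445

Extended Euclidean algorithm:
809 = 40*20 + 9
20 = 2*9 + 2
9 = 4*2 + 1
2 = 2*1 + 0
gcd = 1, so the inverse exists. Back-substitute:
1 = 9 − 4·2
1 = −4·20 + 9·9
1 = 9·809 − 364·20
Hence 20⁻¹ ≡ -364 ≡ 445 (mod 809).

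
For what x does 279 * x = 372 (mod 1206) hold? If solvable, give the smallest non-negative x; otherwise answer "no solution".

gcd(279, 1206):
1206 = 4·279 + 90
279 = 3·90 + 9
90 = 10·9 + 0
gcd = 9, but 9 ∤ 372, so the congruence has no solution.

no solution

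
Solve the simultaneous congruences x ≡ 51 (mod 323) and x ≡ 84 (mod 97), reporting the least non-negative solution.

30736

Write x = 51 + 323·k. Then 323·k ≡ 84 − 51 ≡ 33 (mod 97).
Need 323⁻¹ mod 97. Extended Euclid on (97, 32):
97 = 3·32 + 1
32 = 32·1 + 0
Back-substitute:
1 = 97 − 3·32
323⁻¹ ≡ 94 (mod 97), so k ≡ 94·33 ≡ 95 (mod 97).
x = 51 + 323·95 = 30736.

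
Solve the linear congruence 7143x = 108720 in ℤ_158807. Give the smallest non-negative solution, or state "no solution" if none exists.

56308

First find gcd(7143, 158807):
158807 = 22*7143 + 1661
7143 = 4*1661 + 499
1661 = 3*499 + 164
499 = 3*164 + 7
164 = 23*7 + 3
7 = 2*3 + 1
3 = 3*1 + 0
gcd = 1, so a unique solution mod 158807 exists.
Back-substitute for the Bézout coefficients:
1 = 7 − 2·3
1 = −2·164 + 47·7
1 = 47·499 − 143·164
1 = −143·1661 + 476·499
1 = 476·7143 − 2047·1661
1 = −2047·158807 + 45510·7143
So 7143·(45510) ≡ 1 (mod 158807), giving 7143⁻¹ ≡ 45510.
x ≡ 7143⁻¹·108720 ≡ 45510·108720 ≡ 56308 (mod 158807).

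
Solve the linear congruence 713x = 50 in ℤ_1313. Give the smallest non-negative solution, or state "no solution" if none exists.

547

First find gcd(713, 1313):
1313 = 1·713 + 600
713 = 1·600 + 113
600 = 5·113 + 35
113 = 3·35 + 8
35 = 4·8 + 3
8 = 2·3 + 2
3 = 1·2 + 1
2 = 2·1 + 0
gcd = 1, so a unique solution mod 1313 exists.
Back-substitute for the Bézout coefficients:
1 = 3 − 2
1 = −8 + 3·3
1 = 3·35 − 13·8
1 = −13·113 + 42·35
1 = 42·600 − 223·113
1 = −223·713 + 265·600
1 = 265·1313 − 488·713
So 713·(-488) ≡ 1 (mod 1313), giving 713⁻¹ ≡ 825.
x ≡ 713⁻¹·50 ≡ 825·50 ≡ 547 (mod 1313).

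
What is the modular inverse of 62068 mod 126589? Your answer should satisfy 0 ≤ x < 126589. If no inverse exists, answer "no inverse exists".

103418

Apply the Euclidean algorithm to 126589 and 62068:
126589 = 2*62068 + 2453
62068 = 25*2453 + 743
2453 = 3*743 + 224
743 = 3*224 + 71
224 = 3*71 + 11
71 = 6*11 + 5
11 = 2*5 + 1
5 = 5*1 + 0
The gcd is 1. Working backward:
1 = 11 − 2·5
1 = −2·71 + 13·11
1 = 13·224 − 41·71
1 = −41·743 + 136·224
1 = 136·2453 − 449·743
1 = −449·62068 + 11361·2453
1 = 11361·126589 − 23171·62068
So 62068·(-23171) ≡ 1 (mod 126589), and -23171 ≡ 103418 (mod 126589).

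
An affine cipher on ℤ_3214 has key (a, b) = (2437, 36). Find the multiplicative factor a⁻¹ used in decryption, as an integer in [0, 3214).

Run Euclid on (3214, 2437):
3214 = 1·2437 + 777
2437 = 3·777 + 106
777 = 7·106 + 35
106 = 3·35 + 1
35 = 35·1 + 0
Since gcd(2437, 3214) = 1, back-substitute to write 1 as a combination:
1 = 106 − 3·35
1 = −3·777 + 22·106
1 = 22·2437 − 69·777
1 = −69·3214 + 91·2437
So 2437·91 ≡ 1 (mod 3214).

91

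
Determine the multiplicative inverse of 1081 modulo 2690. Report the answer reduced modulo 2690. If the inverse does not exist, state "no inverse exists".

861

gcd(2690, 1081) by repeated division:
2690 = 2*1081 + 528
1081 = 2*528 + 25
528 = 21*25 + 3
25 = 8*3 + 1
3 = 3*1 + 0
Since gcd(1081, 2690) = 1, back-substitute to write 1 as a combination:
1 = 25 − 8·3
1 = −8·528 + 169·25
1 = 169·1081 − 346·528
1 = −346·2690 + 861·1081
So 1081·861 ≡ 1 (mod 2690).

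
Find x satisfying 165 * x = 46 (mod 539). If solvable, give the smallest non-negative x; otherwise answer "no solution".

no solution

gcd(165, 539):
539 = 3×165 + 44
165 = 3×44 + 33
44 = 1×33 + 11
33 = 3×11 + 0
gcd = 11, but 11 ∤ 46, so the congruence has no solution.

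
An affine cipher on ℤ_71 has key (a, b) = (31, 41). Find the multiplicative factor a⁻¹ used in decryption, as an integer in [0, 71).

Apply the Euclidean algorithm to 71 and 31:
71 = 2*31 + 9
31 = 3*9 + 4
9 = 2*4 + 1
4 = 4*1 + 0
Since gcd(31, 71) = 1, back-substitute to write 1 as a combination:
1 = 9 − 2·4
1 = −2·31 + 7·9
1 = 7·71 − 16·31
So 31·(-16) ≡ 1 (mod 71), and -16 ≡ 55 (mod 71).

55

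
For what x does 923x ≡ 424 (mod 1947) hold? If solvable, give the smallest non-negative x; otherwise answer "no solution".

1688

First find gcd(923, 1947):
1947 = 2×923 + 101
923 = 9×101 + 14
101 = 7×14 + 3
14 = 4×3 + 2
3 = 1×2 + 1
2 = 2×1 + 0
gcd = 1, so a unique solution mod 1947 exists.
Back-substitute for the Bézout coefficients:
1 = 3 − 2
1 = −14 + 5·3
1 = 5·101 − 36·14
1 = −36·923 + 329·101
1 = 329·1947 − 694·923
So 923·(-694) ≡ 1 (mod 1947), giving 923⁻¹ ≡ 1253.
x ≡ 923⁻¹·424 ≡ 1253·424 ≡ 1688 (mod 1947).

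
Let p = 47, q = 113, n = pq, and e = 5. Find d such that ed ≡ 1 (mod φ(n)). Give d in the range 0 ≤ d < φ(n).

φ(n) = (p−1)(q−1) = 46·112 = 5152.
Need d with 5·d ≡ 1 (mod 5152). Apply the extended Euclidean algorithm:
5152 = 1030*5 + 2
5 = 2*2 + 1
2 = 2*1 + 0
Back-substitute:
1 = 5 − 2·2
1 = −2·5152 + 2061·5
So 5·2061 ≡ 1 (mod 5152), hence d = 2061.

2061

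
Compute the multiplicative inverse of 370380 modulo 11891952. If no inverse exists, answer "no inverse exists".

Euclidean algorithm on 11891952, 370380:
11891952 = 32·370380 + 39792
370380 = 9·39792 + 12252
39792 = 3·12252 + 3036
12252 = 4·3036 + 108
3036 = 28·108 + 12
108 = 9·12 + 0
Since gcd = 12 > 1, 370380 is not a unit mod 11891952.

no inverse exists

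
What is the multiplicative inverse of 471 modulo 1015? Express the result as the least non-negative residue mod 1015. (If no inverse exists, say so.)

Apply the Euclidean algorithm to 1015 and 471:
1015 = 2·471 + 73
471 = 6·73 + 33
73 = 2·33 + 7
33 = 4·7 + 5
7 = 1·5 + 2
5 = 2·2 + 1
2 = 2·1 + 0
Since gcd(471, 1015) = 1, back-substitute to write 1 as a combination:
1 = 5 − 2·2
1 = −2·7 + 3·5
1 = 3·33 − 14·7
1 = −14·73 + 31·33
1 = 31·471 − 200·73
1 = −200·1015 + 431·471
So 471·431 ≡ 1 (mod 1015).

431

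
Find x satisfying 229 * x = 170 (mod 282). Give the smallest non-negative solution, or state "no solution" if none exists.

First find gcd(229, 282):
282 = 1·229 + 53
229 = 4·53 + 17
53 = 3·17 + 2
17 = 8·2 + 1
2 = 2·1 + 0
gcd = 1, so a unique solution mod 282 exists.
Back-substitute for the Bézout coefficients:
1 = 17 − 8·2
1 = −8·53 + 25·17
1 = 25·229 − 108·53
1 = −108·282 + 133·229
So 229·(133) ≡ 1 (mod 282), giving 229⁻¹ ≡ 133.
x ≡ 229⁻¹·170 ≡ 133·170 ≡ 50 (mod 282).

50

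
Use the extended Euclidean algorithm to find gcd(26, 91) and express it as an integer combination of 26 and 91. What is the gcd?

13

Euclidean algorithm:
91 = 3*26 + 13
26 = 2*13 + 0
gcd(26, 91) = 13.
Working backward:
13 = 91 − 3·26
So 13 = (1)·91 + (-3)·26.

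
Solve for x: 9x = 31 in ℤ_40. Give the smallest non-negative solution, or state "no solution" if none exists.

39

First find gcd(9, 40):
40 = 4·9 + 4
9 = 2·4 + 1
4 = 4·1 + 0
gcd = 1, so a unique solution mod 40 exists.
Back-substitute for the Bézout coefficients:
1 = 9 − 2·4
1 = −2·40 + 9·9
So 9·(9) ≡ 1 (mod 40), giving 9⁻¹ ≡ 9.
x ≡ 9⁻¹·31 ≡ 9·31 ≡ 39 (mod 40).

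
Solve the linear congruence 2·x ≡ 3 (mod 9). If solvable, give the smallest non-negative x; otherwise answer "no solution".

First find gcd(2, 9):
9 = 4×2 + 1
2 = 2×1 + 0
gcd = 1, so a unique solution mod 9 exists.
Back-substitute for the Bézout coefficients:
1 = 9 − 4·2
So 2·(-4) ≡ 1 (mod 9), giving 2⁻¹ ≡ 5.
x ≡ 2⁻¹·3 ≡ 5·3 ≡ 6 (mod 9).

6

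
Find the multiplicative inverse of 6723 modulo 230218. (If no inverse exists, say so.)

174915

Extended Euclidean algorithm:
230218 = 34·6723 + 1636
6723 = 4·1636 + 179
1636 = 9·179 + 25
179 = 7·25 + 4
25 = 6·4 + 1
4 = 4·1 + 0
The gcd is 1. Working backward:
1 = 25 − 6·4
1 = −6·179 + 43·25
1 = 43·1636 − 393·179
1 = −393·6723 + 1615·1636
1 = 1615·230218 − 55303·6723
So 6723·(-55303) ≡ 1 (mod 230218), and -55303 ≡ 174915 (mod 230218).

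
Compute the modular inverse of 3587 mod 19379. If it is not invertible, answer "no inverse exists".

gcd(19379, 3587) by repeated division:
19379 = 5×3587 + 1444
3587 = 2×1444 + 699
1444 = 2×699 + 46
699 = 15×46 + 9
46 = 5×9 + 1
9 = 9×1 + 0
Since gcd(3587, 19379) = 1, back-substitute to write 1 as a combination:
1 = 46 − 5·9
1 = −5·699 + 76·46
1 = 76·1444 − 157·699
1 = −157·3587 + 390·1444
1 = 390·19379 − 2107·3587
Thus 3587·(-2107) ≡ 1 (mod 19379); reducing, -2107 mod 19379 = 17272.

17272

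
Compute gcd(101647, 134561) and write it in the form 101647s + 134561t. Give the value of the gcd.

7

Apply Euclid's algorithm to 134561 and 101647:
134561 = 1×101647 + 32914
101647 = 3×32914 + 2905
32914 = 11×2905 + 959
2905 = 3×959 + 28
959 = 34×28 + 7
28 = 4×7 + 0
gcd(101647, 134561) = 7.
Back-substituting:
7 = 959 − 34·28
7 = −34·2905 + 103·959
7 = 103·32914 − 1167·2905
7 = −1167·101647 + 3604·32914
7 = 3604·134561 − 4771·101647
So 7 = (3604)·134561 + (-4771)·101647.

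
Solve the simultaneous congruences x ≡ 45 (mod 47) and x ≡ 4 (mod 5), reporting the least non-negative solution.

139

Write x = 45 + 47·k. Then 47·k ≡ 4 − 45 ≡ 4 (mod 5).
Need 47⁻¹ mod 5. Extended Euclid on (5, 2):
5 = 2·2 + 1
2 = 2·1 + 0
Back-substitute:
1 = 5 − 2·2
47⁻¹ ≡ 3 (mod 5), so k ≡ 3·4 ≡ 2 (mod 5).
x = 45 + 47·2 = 139.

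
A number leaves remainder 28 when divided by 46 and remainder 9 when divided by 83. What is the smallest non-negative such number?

258

Write x = 28 + 46·k. Then 46·k ≡ 9 − 28 ≡ 64 (mod 83).
Need 46⁻¹ mod 83. Extended Euclid on (83, 46):
83 = 1·46 + 37
46 = 1·37 + 9
37 = 4·9 + 1
9 = 9·1 + 0
Back-substitute:
1 = 37 − 4·9
1 = −4·46 + 5·37
1 = 5·83 − 9·46
46⁻¹ ≡ 74 (mod 83), so k ≡ 74·64 ≡ 5 (mod 83).
x = 28 + 46·5 = 258.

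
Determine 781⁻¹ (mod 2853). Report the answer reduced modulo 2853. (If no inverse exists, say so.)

1516

Apply the Euclidean algorithm to 2853 and 781:
2853 = 3×781 + 510
781 = 1×510 + 271
510 = 1×271 + 239
271 = 1×239 + 32
239 = 7×32 + 15
32 = 2×15 + 2
15 = 7×2 + 1
2 = 2×1 + 0
The gcd is 1. Working backward:
1 = 15 − 7·2
1 = −7·32 + 15·15
1 = 15·239 − 112·32
1 = −112·271 + 127·239
1 = 127·510 − 239·271
1 = −239·781 + 366·510
1 = 366·2853 − 1337·781
Hence 781⁻¹ ≡ -1337 ≡ 1516 (mod 2853).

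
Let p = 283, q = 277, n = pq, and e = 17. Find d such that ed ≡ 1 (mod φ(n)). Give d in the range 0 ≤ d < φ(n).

φ(n) = (p−1)(q−1) = 282·276 = 77832.
Need d with 17·d ≡ 1 (mod 77832). Apply the extended Euclidean algorithm:
77832 = 4578*17 + 6
17 = 2*6 + 5
6 = 1*5 + 1
5 = 5*1 + 0
Back-substitute:
1 = 6 − 5
1 = −17 + 3·6
1 = 3·77832 − 13735·17
So 17·(-13735) ≡ 1 (mod 77832), hence d ≡ -13735 ≡ 64097 (mod 77832).

64097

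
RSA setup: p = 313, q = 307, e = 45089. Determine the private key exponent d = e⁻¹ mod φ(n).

56753

φ(n) = (p−1)(q−1) = 312·306 = 95472.
Need d with 45089·d ≡ 1 (mod 95472). Apply the extended Euclidean algorithm:
95472 = 2·45089 + 5294
45089 = 8·5294 + 2737
5294 = 1·2737 + 2557
2737 = 1·2557 + 180
2557 = 14·180 + 37
180 = 4·37 + 32
37 = 1·32 + 5
32 = 6·5 + 2
5 = 2·2 + 1
2 = 2·1 + 0
Back-substitute:
1 = 5 − 2·2
1 = −2·32 + 13·5
1 = 13·37 − 15·32
1 = −15·180 + 73·37
1 = 73·2557 − 1037·180
1 = −1037·2737 + 1110·2557
1 = 1110·5294 − 2147·2737
1 = −2147·45089 + 18286·5294
1 = 18286·95472 − 38719·45089
So 45089·(-38719) ≡ 1 (mod 95472), hence d ≡ -38719 ≡ 56753 (mod 95472).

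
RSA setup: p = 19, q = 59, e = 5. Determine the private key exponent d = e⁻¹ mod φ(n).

209

φ(n) = (p−1)(q−1) = 18·58 = 1044.
Need d with 5·d ≡ 1 (mod 1044). Apply the extended Euclidean algorithm:
1044 = 208·5 + 4
5 = 1·4 + 1
4 = 4·1 + 0
Back-substitute:
1 = 5 − 4
1 = −1044 + 209·5
So 5·209 ≡ 1 (mod 1044), hence d = 209.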